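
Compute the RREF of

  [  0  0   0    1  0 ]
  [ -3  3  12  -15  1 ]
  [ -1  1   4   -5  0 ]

R1 <-> R2
R1 -> -1/3·R1
R3 -> R3 + R1
R3 -> -3·R3
R1 -> R1 + 1/3·R3
R1 -> R1 − 5·R2

[[1, -1, -4, 0, 0], [0, 0, 0, 1, 0], [0, 0, 0, 0, 1]]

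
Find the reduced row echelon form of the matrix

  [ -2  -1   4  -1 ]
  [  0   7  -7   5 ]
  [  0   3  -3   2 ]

R1 ← -1/2·R1
  [ 1  1/2  -2  1/2 ]
  [ 0    7  -7    5 ]
  [ 0    3  -3    2 ]
R2 ← 1/7·R2
  [ 1  1/2  -2  1/2 ]
  [ 0    1  -1  5/7 ]
  [ 0    3  -3    2 ]
R3 ← R3 − 3·R2
  [ 1  1/2  -2   1/2 ]
  [ 0    1  -1   5/7 ]
  [ 0    0   0  -1/7 ]
R3 ← -7·R3
  [ 1  1/2  -2  1/2 ]
  [ 0    1  -1  5/7 ]
  [ 0    0   0    1 ]
R2 ← R2 − 5/7·R3
  [ 1  1/2  -2  1/2 ]
  [ 0    1  -1    0 ]
  [ 0    0   0    1 ]
R1 ← R1 − 1/2·R3
  [ 1  1/2  -2  0 ]
  [ 0    1  -1  0 ]
  [ 0    0   0  1 ]
R1 ← R1 − 1/2·R2
  [ 1  0  -3/2  0 ]
  [ 0  1    -1  0 ]
  [ 0  0     0  1 ]

[[1, 0, -3/2, 0], [0, 1, -1, 0], [0, 0, 0, 1]]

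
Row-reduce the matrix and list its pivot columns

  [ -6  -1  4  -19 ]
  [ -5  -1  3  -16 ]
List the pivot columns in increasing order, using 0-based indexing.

Multiply R1 by -1/6.
  [  1  1/6  -2/3  19/6 ]
  [ -5   -1     3   -16 ]
Add 5 times R1 to R2.
  [ 1   1/6  -2/3  19/6 ]
  [ 0  -1/6  -1/3  -1/6 ]
Multiply R2 by -6.
  [ 1  1/6  -2/3  19/6 ]
  [ 0    1     2     1 ]
Subtract 1/6 times R2 from R1.
  [ 1  0  -1  3 ]
  [ 0  1   2  1 ]
Pivot columns are the columns containing a leading 1.

0, 1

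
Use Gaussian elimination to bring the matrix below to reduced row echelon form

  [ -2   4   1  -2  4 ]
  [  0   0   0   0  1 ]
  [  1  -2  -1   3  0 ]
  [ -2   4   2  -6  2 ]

ρ1 → -1/2·ρ1
  [  1  -2  -1/2   1  -2 ]
  [  0   0     0   0   1 ]
  [  1  -2    -1   3   0 ]
  [ -2   4     2  -6   2 ]
ρ3 → ρ3 − ρ1
  [  1  -2  -1/2   1  -2 ]
  [  0   0     0   0   1 ]
  [  0   0  -1/2   2   2 ]
  [ -2   4     2  -6   2 ]
ρ4 → ρ4 + 2·ρ1
  [ 1  -2  -1/2   1  -2 ]
  [ 0   0     0   0   1 ]
  [ 0   0  -1/2   2   2 ]
  [ 0   0     1  -4  -2 ]
ρ2 <-> ρ3
  [ 1  -2  -1/2   1  -2 ]
  [ 0   0  -1/2   2   2 ]
  [ 0   0     0   0   1 ]
  [ 0   0     1  -4  -2 ]
ρ2 → -2·ρ2
  [ 1  -2  -1/2   1  -2 ]
  [ 0   0     1  -4  -4 ]
  [ 0   0     0   0   1 ]
  [ 0   0     1  -4  -2 ]
ρ4 → ρ4 − ρ2
  [ 1  -2  -1/2   1  -2 ]
  [ 0   0     1  -4  -4 ]
  [ 0   0     0   0   1 ]
  [ 0   0     0   0   2 ]
ρ4 → ρ4 − 2·ρ3
  [ 1  -2  -1/2   1  -2 ]
  [ 0   0     1  -4  -4 ]
  [ 0   0     0   0   1 ]
  [ 0   0     0   0   0 ]
ρ2 → ρ2 + 4·ρ3
  [ 1  -2  -1/2   1  -2 ]
  [ 0   0     1  -4   0 ]
  [ 0   0     0   0   1 ]
  [ 0   0     0   0   0 ]
ρ1 → ρ1 + 2·ρ3
  [ 1  -2  -1/2   1  0 ]
  [ 0   0     1  -4  0 ]
  [ 0   0     0   0  1 ]
  [ 0   0     0   0  0 ]
ρ1 → ρ1 + 1/2·ρ2
  [ 1  -2  0  -1  0 ]
  [ 0   0  1  -4  0 ]
  [ 0   0  0   0  1 ]
  [ 0   0  0   0  0 ]

[[1, -2, 0, -1, 0], [0, 0, 1, -4, 0], [0, 0, 0, 0, 1], [0, 0, 0, 0, 0]]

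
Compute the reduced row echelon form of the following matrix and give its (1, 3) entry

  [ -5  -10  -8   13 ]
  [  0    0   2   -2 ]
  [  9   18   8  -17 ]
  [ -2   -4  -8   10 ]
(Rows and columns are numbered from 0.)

Multiply r1 by -1/5.
  [  1   2  8/5  -13/5 ]
  [  0   0    2     -2 ]
  [  9  18    8    -17 ]
  [ -2  -4   -8     10 ]
Subtract 9 times r1 from r3.
  [  1   2    8/5  -13/5 ]
  [  0   0      2     -2 ]
  [  0   0  -32/5   32/5 ]
  [ -2  -4     -8     10 ]
Add 2 times r1 to r4.
  [ 1  2    8/5  -13/5 ]
  [ 0  0      2     -2 ]
  [ 0  0  -32/5   32/5 ]
  [ 0  0  -24/5   24/5 ]
Multiply r2 by 1/2.
  [ 1  2    8/5  -13/5 ]
  [ 0  0      1     -1 ]
  [ 0  0  -32/5   32/5 ]
  [ 0  0  -24/5   24/5 ]
Add 32/5 times r2 to r3.
  [ 1  2    8/5  -13/5 ]
  [ 0  0      1     -1 ]
  [ 0  0      0      0 ]
  [ 0  0  -24/5   24/5 ]
Add 24/5 times r2 to r4.
  [ 1  2  8/5  -13/5 ]
  [ 0  0    1     -1 ]
  [ 0  0    0      0 ]
  [ 0  0    0      0 ]
Subtract 8/5 times r2 from r1.
  [ 1  2  0  -1 ]
  [ 0  0  1  -1 ]
  [ 0  0  0   0 ]
  [ 0  0  0   0 ]

-1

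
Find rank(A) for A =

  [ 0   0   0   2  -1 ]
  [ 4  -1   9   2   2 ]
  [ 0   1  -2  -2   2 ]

Swap r1 and r2.
Multiply r1 by 1/4.
Swap r2 and r3.
Multiply r3 by 1/2.
Add 2 times r3 to r2.
Subtract 1/2 times r3 from r1.
Add 1/4 times r2 to r1.
The reduced form has 3 nonzero rows.

rank = 3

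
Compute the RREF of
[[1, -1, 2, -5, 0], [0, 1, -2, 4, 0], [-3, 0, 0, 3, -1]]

ρ3 → ρ3 + 3·ρ1
  [ 1  -1   2   -5   0 ]
  [ 0   1  -2    4   0 ]
  [ 0  -3   6  -12  -1 ]
ρ3 → ρ3 + 3·ρ2
  [ 1  -1   2  -5   0 ]
  [ 0   1  -2   4   0 ]
  [ 0   0   0   0  -1 ]
ρ3 → -1·ρ3
  [ 1  -1   2  -5  0 ]
  [ 0   1  -2   4  0 ]
  [ 0   0   0   0  1 ]
ρ1 → ρ1 + ρ2
  [ 1  0   0  -1  0 ]
  [ 0  1  -2   4  0 ]
  [ 0  0   0   0  1 ]

[[1, 0, 0, -1, 0], [0, 1, -2, 4, 0], [0, 0, 0, 0, 1]]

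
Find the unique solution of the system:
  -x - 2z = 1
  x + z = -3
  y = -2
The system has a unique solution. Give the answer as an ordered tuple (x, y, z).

(-5, -2, 2)

Form the augmented matrix and row-reduce:
  [ -1  0  -2  |   1 ]
  [  1  0   1  |  -3 ]
  [  0  1   0  |  -2 ]
R1 ← -1·R1
  [ 1  0  2  |  -1 ]
  [ 1  0  1  |  -3 ]
  [ 0  1  0  |  -2 ]
R2 ← R2 − R1
  [ 1  0   2  |  -1 ]
  [ 0  0  -1  |  -2 ]
  [ 0  1   0  |  -2 ]
R2 <-> R3
  [ 1  0   2  |  -1 ]
  [ 0  1   0  |  -2 ]
  [ 0  0  -1  |  -2 ]
R3 ← -1·R3
  [ 1  0  2  |  -1 ]
  [ 0  1  0  |  -2 ]
  [ 0  0  1  |   2 ]
R1 ← R1 − 2·R3
  [ 1  0  0  |  -5 ]
  [ 0  1  0  |  -2 ]
  [ 0  0  1  |   2 ]
Reading off the last column: x = -5, y = -2, z = 2.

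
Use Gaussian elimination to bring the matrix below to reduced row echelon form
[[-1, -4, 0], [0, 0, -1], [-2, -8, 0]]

ρ1 := -1·ρ1
ρ3 := ρ3 + 2·ρ1
ρ2 := -1·ρ2

[[1, 4, 0], [0, 0, 1], [0, 0, 0]]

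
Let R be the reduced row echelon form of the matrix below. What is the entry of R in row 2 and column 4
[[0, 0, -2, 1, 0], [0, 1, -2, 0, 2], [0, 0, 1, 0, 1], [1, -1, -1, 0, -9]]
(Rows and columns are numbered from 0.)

R1 <=> R4
R4 := R4 + 2·R3
R2 := R2 + 2·R3
R1 := R1 + R3
R1 := R1 + R2

1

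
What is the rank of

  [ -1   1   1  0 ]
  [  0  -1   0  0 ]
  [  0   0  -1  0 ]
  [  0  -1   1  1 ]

r1 → -1·r1
r2 → -1·r2
r4 → r4 + r2
r3 → -1·r3
r4 → r4 − r3
r1 → r1 + r3
r1 → r1 + r2
The reduced form has 4 nonzero rows.

rank = 4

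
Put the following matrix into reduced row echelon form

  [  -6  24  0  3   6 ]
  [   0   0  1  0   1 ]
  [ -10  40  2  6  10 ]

Multiply ρ1 by -1/6.
  [   1  -4  0  -1/2  -1 ]
  [   0   0  1     0   1 ]
  [ -10  40  2     6  10 ]
Add 10 times ρ1 to ρ3.
  [ 1  -4  0  -1/2  -1 ]
  [ 0   0  1     0   1 ]
  [ 0   0  2     1   0 ]
Subtract 2 times ρ2 from ρ3.
  [ 1  -4  0  -1/2  -1 ]
  [ 0   0  1     0   1 ]
  [ 0   0  0     1  -2 ]
Add 1/2 times ρ3 to ρ1.
  [ 1  -4  0  0  -2 ]
  [ 0   0  1  0   1 ]
  [ 0   0  0  1  -2 ]

[[1, -4, 0, 0, -2], [0, 0, 1, 0, 1], [0, 0, 0, 1, -2]]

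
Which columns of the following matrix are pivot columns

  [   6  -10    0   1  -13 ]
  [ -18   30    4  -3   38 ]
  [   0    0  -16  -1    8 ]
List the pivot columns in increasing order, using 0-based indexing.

0, 2, 3

R1 := 1/6·R1
  [   1  -5/3    0  1/6  -13/6 ]
  [ -18    30    4   -3     38 ]
  [   0     0  -16   -1      8 ]
R2 := R2 + 18·R1
  [ 1  -5/3    0  1/6  -13/6 ]
  [ 0     0    4    0     -1 ]
  [ 0     0  -16   -1      8 ]
R2 := 1/4·R2
  [ 1  -5/3    0  1/6  -13/6 ]
  [ 0     0    1    0   -1/4 ]
  [ 0     0  -16   -1      8 ]
R3 := R3 + 16·R2
  [ 1  -5/3  0  1/6  -13/6 ]
  [ 0     0  1    0   -1/4 ]
  [ 0     0  0   -1      4 ]
R3 := -1·R3
  [ 1  -5/3  0  1/6  -13/6 ]
  [ 0     0  1    0   -1/4 ]
  [ 0     0  0    1     -4 ]
R1 := R1 − 1/6·R3
  [ 1  -5/3  0  0  -3/2 ]
  [ 0     0  1  0  -1/4 ]
  [ 0     0  0  1    -4 ]
Pivot columns are the columns containing a leading 1.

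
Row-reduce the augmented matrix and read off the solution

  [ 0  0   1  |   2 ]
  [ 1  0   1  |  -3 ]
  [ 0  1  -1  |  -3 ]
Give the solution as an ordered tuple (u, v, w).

R1 <=> R2
  [ 1  0   1  |  -3 ]
  [ 0  0   1  |   2 ]
  [ 0  1  -1  |  -3 ]
R2 <=> R3
  [ 1  0   1  |  -3 ]
  [ 0  1  -1  |  -3 ]
  [ 0  0   1  |   2 ]
R2 -> R2 + R3
  [ 1  0  1  |  -3 ]
  [ 0  1  0  |  -1 ]
  [ 0  0  1  |   2 ]
R1 -> R1 − R3
  [ 1  0  0  |  -5 ]
  [ 0  1  0  |  -1 ]
  [ 0  0  1  |   2 ]
Reading off the last column: u = -5, v = -1, w = 2.

(-5, -1, 2)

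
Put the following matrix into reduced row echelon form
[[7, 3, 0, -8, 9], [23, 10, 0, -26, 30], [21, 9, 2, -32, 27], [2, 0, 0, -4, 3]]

R1 -> 1/7·R1
  [  1  3/7  0  -8/7  9/7 ]
  [ 23   10  0   -26   30 ]
  [ 21    9  2   -32   27 ]
  [  2    0  0    -4    3 ]
R2 -> R2 − 23·R1
  [  1  3/7  0  -8/7  9/7 ]
  [  0  1/7  0   2/7  3/7 ]
  [ 21    9  2   -32   27 ]
  [  2    0  0    -4    3 ]
R3 -> R3 − 21·R1
  [ 1  3/7  0  -8/7  9/7 ]
  [ 0  1/7  0   2/7  3/7 ]
  [ 0    0  2    -8    0 ]
  [ 2    0  0    -4    3 ]
R4 -> R4 − 2·R1
  [ 1   3/7  0   -8/7  9/7 ]
  [ 0   1/7  0    2/7  3/7 ]
  [ 0     0  2     -8    0 ]
  [ 0  -6/7  0  -12/7  3/7 ]
R2 -> 7·R2
  [ 1   3/7  0   -8/7  9/7 ]
  [ 0     1  0      2    3 ]
  [ 0     0  2     -8    0 ]
  [ 0  -6/7  0  -12/7  3/7 ]
R4 -> R4 + 6/7·R2
  [ 1  3/7  0  -8/7  9/7 ]
  [ 0    1  0     2    3 ]
  [ 0    0  2    -8    0 ]
  [ 0    0  0     0    3 ]
R3 -> 1/2·R3
  [ 1  3/7  0  -8/7  9/7 ]
  [ 0    1  0     2    3 ]
  [ 0    0  1    -4    0 ]
  [ 0    0  0     0    3 ]
R4 -> 1/3·R4
  [ 1  3/7  0  -8/7  9/7 ]
  [ 0    1  0     2    3 ]
  [ 0    0  1    -4    0 ]
  [ 0    0  0     0    1 ]
R2 -> R2 − 3·R4
  [ 1  3/7  0  -8/7  9/7 ]
  [ 0    1  0     2    0 ]
  [ 0    0  1    -4    0 ]
  [ 0    0  0     0    1 ]
R1 -> R1 − 9/7·R4
  [ 1  3/7  0  -8/7  0 ]
  [ 0    1  0     2  0 ]
  [ 0    0  1    -4  0 ]
  [ 0    0  0     0  1 ]
R1 -> R1 − 3/7·R2
  [ 1  0  0  -2  0 ]
  [ 0  1  0   2  0 ]
  [ 0  0  1  -4  0 ]
  [ 0  0  0   0  1 ]

[[1, 0, 0, -2, 0], [0, 1, 0, 2, 0], [0, 0, 1, -4, 0], [0, 0, 0, 0, 1]]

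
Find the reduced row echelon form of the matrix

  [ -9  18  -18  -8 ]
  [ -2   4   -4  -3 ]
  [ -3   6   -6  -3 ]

R1 ← -1/9·R1
R2 ← R2 + 2·R1
R3 ← R3 + 3·R1
R2 ← -9/11·R2
R3 ← R3 + 1/3·R2
R1 ← R1 − 8/9·R2

[[1, -2, 2, 0], [0, 0, 0, 1], [0, 0, 0, 0]]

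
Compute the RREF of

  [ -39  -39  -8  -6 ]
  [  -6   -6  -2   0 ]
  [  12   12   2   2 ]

[[1, 1, 0, 0], [0, 0, 1, 0], [0, 0, 0, 1]]

ρ1 ← -1/39·ρ1
  [  1   1  8/39  2/13 ]
  [ -6  -6    -2     0 ]
  [ 12  12     2     2 ]
ρ2 ← ρ2 + 6·ρ1
  [  1   1    8/39   2/13 ]
  [  0   0  -10/13  12/13 ]
  [ 12  12       2      2 ]
ρ3 ← ρ3 − 12·ρ1
  [ 1  1    8/39   2/13 ]
  [ 0  0  -10/13  12/13 ]
  [ 0  0   -6/13   2/13 ]
ρ2 ← -13/10·ρ2
  [ 1  1   8/39  2/13 ]
  [ 0  0      1  -6/5 ]
  [ 0  0  -6/13  2/13 ]
ρ3 ← ρ3 + 6/13·ρ2
  [ 1  1  8/39  2/13 ]
  [ 0  0     1  -6/5 ]
  [ 0  0     0  -2/5 ]
ρ3 ← -5/2·ρ3
  [ 1  1  8/39  2/13 ]
  [ 0  0     1  -6/5 ]
  [ 0  0     0     1 ]
ρ2 ← ρ2 + 6/5·ρ3
  [ 1  1  8/39  2/13 ]
  [ 0  0     1     0 ]
  [ 0  0     0     1 ]
ρ1 ← ρ1 − 2/13·ρ3
  [ 1  1  8/39  0 ]
  [ 0  0     1  0 ]
  [ 0  0     0  1 ]
ρ1 ← ρ1 − 8/39·ρ2
  [ 1  1  0  0 ]
  [ 0  0  1  0 ]
  [ 0  0  0  1 ]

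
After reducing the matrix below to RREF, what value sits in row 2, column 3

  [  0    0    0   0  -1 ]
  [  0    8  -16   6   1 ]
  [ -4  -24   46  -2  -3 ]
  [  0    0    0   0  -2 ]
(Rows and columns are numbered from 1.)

-2

Swap r1 and r3.
  [ -4  -24   46  -2  -3 ]
  [  0    8  -16   6   1 ]
  [  0    0    0   0  -1 ]
  [  0    0    0   0  -2 ]
Multiply r1 by -1/4.
  [ 1  6  -23/2  1/2  3/4 ]
  [ 0  8    -16    6    1 ]
  [ 0  0      0    0   -1 ]
  [ 0  0      0    0   -2 ]
Multiply r2 by 1/8.
  [ 1  6  -23/2  1/2  3/4 ]
  [ 0  1     -2  3/4  1/8 ]
  [ 0  0      0    0   -1 ]
  [ 0  0      0    0   -2 ]
Multiply r3 by -1.
  [ 1  6  -23/2  1/2  3/4 ]
  [ 0  1     -2  3/4  1/8 ]
  [ 0  0      0    0    1 ]
  [ 0  0      0    0   -2 ]
Add 2 times r3 to r4.
  [ 1  6  -23/2  1/2  3/4 ]
  [ 0  1     -2  3/4  1/8 ]
  [ 0  0      0    0    1 ]
  [ 0  0      0    0    0 ]
Subtract 1/8 times r3 from r2.
  [ 1  6  -23/2  1/2  3/4 ]
  [ 0  1     -2  3/4    0 ]
  [ 0  0      0    0    1 ]
  [ 0  0      0    0    0 ]
Subtract 3/4 times r3 from r1.
  [ 1  6  -23/2  1/2  0 ]
  [ 0  1     -2  3/4  0 ]
  [ 0  0      0    0  1 ]
  [ 0  0      0    0  0 ]
Subtract 6 times r2 from r1.
  [ 1  0  1/2   -4  0 ]
  [ 0  1   -2  3/4  0 ]
  [ 0  0    0    0  1 ]
  [ 0  0    0    0  0 ]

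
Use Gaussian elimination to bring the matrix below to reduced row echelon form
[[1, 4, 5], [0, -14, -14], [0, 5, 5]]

[[1, 0, 1], [0, 1, 1], [0, 0, 0]]

R2 -> -1/14·R2
R3 -> R3 − 5·R2
R1 -> R1 − 4·R2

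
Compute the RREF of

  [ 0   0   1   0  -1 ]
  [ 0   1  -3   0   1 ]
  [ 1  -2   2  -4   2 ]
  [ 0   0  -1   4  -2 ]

[[1, 0, 0, 0, -3], [0, 1, 0, 0, -2], [0, 0, 1, 0, -1], [0, 0, 0, 1, -3/4]]

R1 <=> R3
  [ 1  -2   2  -4   2 ]
  [ 0   1  -3   0   1 ]
  [ 0   0   1   0  -1 ]
  [ 0   0  -1   4  -2 ]
R4 := R4 + R3
  [ 1  -2   2  -4   2 ]
  [ 0   1  -3   0   1 ]
  [ 0   0   1   0  -1 ]
  [ 0   0   0   4  -3 ]
R4 := 1/4·R4
  [ 1  -2   2  -4     2 ]
  [ 0   1  -3   0     1 ]
  [ 0   0   1   0    -1 ]
  [ 0   0   0   1  -3/4 ]
R1 := R1 + 4·R4
  [ 1  -2   2  0    -1 ]
  [ 0   1  -3  0     1 ]
  [ 0   0   1  0    -1 ]
  [ 0   0   0  1  -3/4 ]
R2 := R2 + 3·R3
  [ 1  -2  2  0    -1 ]
  [ 0   1  0  0    -2 ]
  [ 0   0  1  0    -1 ]
  [ 0   0  0  1  -3/4 ]
R1 := R1 − 2·R3
  [ 1  -2  0  0     1 ]
  [ 0   1  0  0    -2 ]
  [ 0   0  1  0    -1 ]
  [ 0   0  0  1  -3/4 ]
R1 := R1 + 2·R2
  [ 1  0  0  0    -3 ]
  [ 0  1  0  0    -2 ]
  [ 0  0  1  0    -1 ]
  [ 0  0  0  1  -3/4 ]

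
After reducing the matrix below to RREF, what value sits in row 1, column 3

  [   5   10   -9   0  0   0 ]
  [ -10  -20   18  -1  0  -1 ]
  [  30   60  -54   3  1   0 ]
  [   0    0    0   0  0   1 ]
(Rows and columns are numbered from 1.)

-9/5

ρ1 := 1/5·ρ1
  [   1    2  -9/5   0  0   0 ]
  [ -10  -20    18  -1  0  -1 ]
  [  30   60   -54   3  1   0 ]
  [   0    0     0   0  0   1 ]
ρ2 := ρ2 + 10·ρ1
  [  1   2  -9/5   0  0   0 ]
  [  0   0     0  -1  0  -1 ]
  [ 30  60   -54   3  1   0 ]
  [  0   0     0   0  0   1 ]
ρ3 := ρ3 − 30·ρ1
  [ 1  2  -9/5   0  0   0 ]
  [ 0  0     0  -1  0  -1 ]
  [ 0  0     0   3  1   0 ]
  [ 0  0     0   0  0   1 ]
ρ2 := -1·ρ2
  [ 1  2  -9/5  0  0  0 ]
  [ 0  0     0  1  0  1 ]
  [ 0  0     0  3  1  0 ]
  [ 0  0     0  0  0  1 ]
ρ3 := ρ3 − 3·ρ2
  [ 1  2  -9/5  0  0   0 ]
  [ 0  0     0  1  0   1 ]
  [ 0  0     0  0  1  -3 ]
  [ 0  0     0  0  0   1 ]
ρ3 := ρ3 + 3·ρ4
  [ 1  2  -9/5  0  0  0 ]
  [ 0  0     0  1  0  1 ]
  [ 0  0     0  0  1  0 ]
  [ 0  0     0  0  0  1 ]
ρ2 := ρ2 − ρ4
  [ 1  2  -9/5  0  0  0 ]
  [ 0  0     0  1  0  0 ]
  [ 0  0     0  0  1  0 ]
  [ 0  0     0  0  0  1 ]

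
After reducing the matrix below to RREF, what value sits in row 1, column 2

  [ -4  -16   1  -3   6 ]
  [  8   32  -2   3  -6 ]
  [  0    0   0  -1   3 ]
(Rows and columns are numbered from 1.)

4

R1 := -1/4·R1
  [ 1   4  -1/4  3/4  -3/2 ]
  [ 8  32    -2    3    -6 ]
  [ 0   0     0   -1     3 ]
R2 := R2 − 8·R1
  [ 1  4  -1/4  3/4  -3/2 ]
  [ 0  0     0   -3     6 ]
  [ 0  0     0   -1     3 ]
R2 := -1/3·R2
  [ 1  4  -1/4  3/4  -3/2 ]
  [ 0  0     0    1    -2 ]
  [ 0  0     0   -1     3 ]
R3 := R3 + R2
  [ 1  4  -1/4  3/4  -3/2 ]
  [ 0  0     0    1    -2 ]
  [ 0  0     0    0     1 ]
R2 := R2 + 2·R3
  [ 1  4  -1/4  3/4  -3/2 ]
  [ 0  0     0    1     0 ]
  [ 0  0     0    0     1 ]
R1 := R1 + 3/2·R3
  [ 1  4  -1/4  3/4  0 ]
  [ 0  0     0    1  0 ]
  [ 0  0     0    0  1 ]
R1 := R1 − 3/4·R2
  [ 1  4  -1/4  0  0 ]
  [ 0  0     0  1  0 ]
  [ 0  0     0  0  1 ]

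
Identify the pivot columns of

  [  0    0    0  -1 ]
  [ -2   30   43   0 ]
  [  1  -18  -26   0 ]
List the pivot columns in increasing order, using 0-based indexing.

0, 1, 3

Swap ρ1 and ρ2.
  [ -2   30   43   0 ]
  [  0    0    0  -1 ]
  [  1  -18  -26   0 ]
Multiply ρ1 by -1/2.
  [ 1  -15  -43/2   0 ]
  [ 0    0      0  -1 ]
  [ 1  -18    -26   0 ]
Subtract ρ1 from ρ3.
  [ 1  -15  -43/2   0 ]
  [ 0    0      0  -1 ]
  [ 0   -3   -9/2   0 ]
Swap ρ2 and ρ3.
  [ 1  -15  -43/2   0 ]
  [ 0   -3   -9/2   0 ]
  [ 0    0      0  -1 ]
Multiply ρ2 by -1/3.
  [ 1  -15  -43/2   0 ]
  [ 0    1    3/2   0 ]
  [ 0    0      0  -1 ]
Multiply ρ3 by -1.
  [ 1  -15  -43/2  0 ]
  [ 0    1    3/2  0 ]
  [ 0    0      0  1 ]
Add 15 times ρ2 to ρ1.
  [ 1  0    1  0 ]
  [ 0  1  3/2  0 ]
  [ 0  0    0  1 ]
Pivot columns are the columns containing a leading 1.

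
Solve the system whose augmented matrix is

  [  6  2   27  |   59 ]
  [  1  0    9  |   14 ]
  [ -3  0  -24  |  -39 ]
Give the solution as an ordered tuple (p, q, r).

Multiply ρ1 by 1/6.
  [  1  1/3  9/2  |  59/6 ]
  [  1    0    9  |    14 ]
  [ -3    0  -24  |   -39 ]
Subtract ρ1 from ρ2.
  [  1   1/3  9/2  |  59/6 ]
  [  0  -1/3  9/2  |  25/6 ]
  [ -3     0  -24  |   -39 ]
Add 3 times ρ1 to ρ3.
  [ 1   1/3    9/2  |   59/6 ]
  [ 0  -1/3    9/2  |   25/6 ]
  [ 0     1  -21/2  |  -19/2 ]
Multiply ρ2 by -3.
  [ 1  1/3    9/2  |   59/6 ]
  [ 0    1  -27/2  |  -25/2 ]
  [ 0    1  -21/2  |  -19/2 ]
Subtract ρ2 from ρ3.
  [ 1  1/3    9/2  |   59/6 ]
  [ 0    1  -27/2  |  -25/2 ]
  [ 0    0      3  |      3 ]
Multiply ρ3 by 1/3.
  [ 1  1/3    9/2  |   59/6 ]
  [ 0    1  -27/2  |  -25/2 ]
  [ 0    0      1  |      1 ]
Add 27/2 times ρ3 to ρ2.
  [ 1  1/3  9/2  |  59/6 ]
  [ 0    1    0  |     1 ]
  [ 0    0    1  |     1 ]
Subtract 9/2 times ρ3 from ρ1.
  [ 1  1/3  0  |  16/3 ]
  [ 0    1  0  |     1 ]
  [ 0    0  1  |     1 ]
Subtract 1/3 times ρ2 from ρ1.
  [ 1  0  0  |  5 ]
  [ 0  1  0  |  1 ]
  [ 0  0  1  |  1 ]
Reading off the last column: p = 5, q = 1, r = 1.

(5, 1, 1)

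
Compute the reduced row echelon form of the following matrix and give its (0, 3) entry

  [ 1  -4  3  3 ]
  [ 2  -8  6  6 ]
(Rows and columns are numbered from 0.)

R2 -> R2 − 2·R1

3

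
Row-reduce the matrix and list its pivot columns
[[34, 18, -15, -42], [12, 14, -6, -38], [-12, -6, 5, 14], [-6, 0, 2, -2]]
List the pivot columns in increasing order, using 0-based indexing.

r1 → 1/34·r1
  [   1  9/17  -15/34  -21/17 ]
  [  12    14      -6     -38 ]
  [ -12    -6       5      14 ]
  [  -6     0       2      -2 ]
r2 → r2 − 12·r1
  [   1    9/17  -15/34   -21/17 ]
  [   0  130/17  -12/17  -394/17 ]
  [ -12      -6       5       14 ]
  [  -6       0       2       -2 ]
r3 → r3 + 12·r1
  [  1    9/17  -15/34   -21/17 ]
  [  0  130/17  -12/17  -394/17 ]
  [  0    6/17   -5/17   -14/17 ]
  [ -6       0       2       -2 ]
r4 → r4 + 6·r1
  [ 1    9/17  -15/34   -21/17 ]
  [ 0  130/17  -12/17  -394/17 ]
  [ 0    6/17   -5/17   -14/17 ]
  [ 0   54/17  -11/17  -160/17 ]
r2 → 17/130·r2
  [ 1   9/17  -15/34   -21/17 ]
  [ 0      1   -6/65  -197/65 ]
  [ 0   6/17   -5/17   -14/17 ]
  [ 0  54/17  -11/17  -160/17 ]
r3 → r3 − 6/17·r2
  [ 1   9/17  -15/34   -21/17 ]
  [ 0      1   -6/65  -197/65 ]
  [ 0      0  -17/65    16/65 ]
  [ 0  54/17  -11/17  -160/17 ]
r4 → r4 − 54/17·r2
  [ 1  9/17  -15/34   -21/17 ]
  [ 0     1   -6/65  -197/65 ]
  [ 0     0  -17/65    16/65 ]
  [ 0     0  -23/65    14/65 ]
r3 → -65/17·r3
  [ 1  9/17  -15/34   -21/17 ]
  [ 0     1   -6/65  -197/65 ]
  [ 0     0       1   -16/17 ]
  [ 0     0  -23/65    14/65 ]
r4 → r4 + 23/65·r3
  [ 1  9/17  -15/34   -21/17 ]
  [ 0     1   -6/65  -197/65 ]
  [ 0     0       1   -16/17 ]
  [ 0     0       0    -2/17 ]
r4 → -17/2·r4
  [ 1  9/17  -15/34   -21/17 ]
  [ 0     1   -6/65  -197/65 ]
  [ 0     0       1   -16/17 ]
  [ 0     0       0        1 ]
r3 → r3 + 16/17·r4
  [ 1  9/17  -15/34   -21/17 ]
  [ 0     1   -6/65  -197/65 ]
  [ 0     0       1        0 ]
  [ 0     0       0        1 ]
r2 → r2 + 197/65·r4
  [ 1  9/17  -15/34  -21/17 ]
  [ 0     1   -6/65       0 ]
  [ 0     0       1       0 ]
  [ 0     0       0       1 ]
r1 → r1 + 21/17·r4
  [ 1  9/17  -15/34  0 ]
  [ 0     1   -6/65  0 ]
  [ 0     0       1  0 ]
  [ 0     0       0  1 ]
r2 → r2 + 6/65·r3
  [ 1  9/17  -15/34  0 ]
  [ 0     1       0  0 ]
  [ 0     0       1  0 ]
  [ 0     0       0  1 ]
r1 → r1 + 15/34·r3
  [ 1  9/17  0  0 ]
  [ 0     1  0  0 ]
  [ 0     0  1  0 ]
  [ 0     0  0  1 ]
r1 → r1 − 9/17·r2
  [ 1  0  0  0 ]
  [ 0  1  0  0 ]
  [ 0  0  1  0 ]
  [ 0  0  0  1 ]
Pivot columns are the columns containing a leading 1.

0, 1, 2, 3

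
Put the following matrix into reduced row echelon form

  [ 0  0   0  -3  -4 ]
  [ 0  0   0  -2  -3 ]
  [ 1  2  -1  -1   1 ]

Swap R1 and R3.
Multiply R2 by -1/2.
Add 3 times R2 to R3.
Multiply R3 by 2.
Subtract 3/2 times R3 from R2.
Subtract R3 from R1.
Add R2 to R1.

[[1, 2, -1, 0, 0], [0, 0, 0, 1, 0], [0, 0, 0, 0, 1]]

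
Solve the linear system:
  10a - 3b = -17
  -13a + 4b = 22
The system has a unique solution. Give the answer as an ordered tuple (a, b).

(-2, -1)

Form the augmented matrix and row-reduce:
  [  10  -3  |  -17 ]
  [ -13   4  |   22 ]
R1 ← 1/10·R1
  [   1  -3/10  |  -17/10 ]
  [ -13      4  |      22 ]
R2 ← R2 + 13·R1
  [ 1  -3/10  |  -17/10 ]
  [ 0   1/10  |   -1/10 ]
R2 ← 10·R2
  [ 1  -3/10  |  -17/10 ]
  [ 0      1  |      -1 ]
R1 ← R1 + 3/10·R2
  [ 1  0  |  -2 ]
  [ 0  1  |  -1 ]
Reading off the last column: a = -2, b = -1.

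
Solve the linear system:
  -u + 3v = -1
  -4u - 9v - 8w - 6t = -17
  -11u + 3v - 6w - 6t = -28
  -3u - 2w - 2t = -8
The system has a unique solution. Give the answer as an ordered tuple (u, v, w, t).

(3, 2/3, 1, -3/2)

Form the augmented matrix and row-reduce:
  [  -1   3   0   0  |   -1 ]
  [  -4  -9  -8  -6  |  -17 ]
  [ -11   3  -6  -6  |  -28 ]
  [  -3   0  -2  -2  |   -8 ]
R1 ← -1·R1
  [   1  -3   0   0  |    1 ]
  [  -4  -9  -8  -6  |  -17 ]
  [ -11   3  -6  -6  |  -28 ]
  [  -3   0  -2  -2  |   -8 ]
R2 ← R2 + 4·R1
  [   1   -3   0   0  |    1 ]
  [   0  -21  -8  -6  |  -13 ]
  [ -11    3  -6  -6  |  -28 ]
  [  -3    0  -2  -2  |   -8 ]
R3 ← R3 + 11·R1
  [  1   -3   0   0  |    1 ]
  [  0  -21  -8  -6  |  -13 ]
  [  0  -30  -6  -6  |  -17 ]
  [ -3    0  -2  -2  |   -8 ]
R4 ← R4 + 3·R1
  [ 1   -3   0   0  |    1 ]
  [ 0  -21  -8  -6  |  -13 ]
  [ 0  -30  -6  -6  |  -17 ]
  [ 0   -9  -2  -2  |   -5 ]
R2 ← -1/21·R2
  [ 1   -3     0    0  |      1 ]
  [ 0    1  8/21  2/7  |  13/21 ]
  [ 0  -30    -6   -6  |    -17 ]
  [ 0   -9    -2   -2  |     -5 ]
R3 ← R3 + 30·R2
  [ 1  -3     0     0  |      1 ]
  [ 0   1  8/21   2/7  |  13/21 ]
  [ 0   0  38/7  18/7  |   11/7 ]
  [ 0  -9    -2    -2  |     -5 ]
R4 ← R4 + 9·R2
  [ 1  -3     0     0  |      1 ]
  [ 0   1  8/21   2/7  |  13/21 ]
  [ 0   0  38/7  18/7  |   11/7 ]
  [ 0   0  10/7   4/7  |    4/7 ]
R3 ← 7/38·R3
  [ 1  -3     0     0  |      1 ]
  [ 0   1  8/21   2/7  |  13/21 ]
  [ 0   0     1  9/19  |  11/38 ]
  [ 0   0  10/7   4/7  |    4/7 ]
R4 ← R4 − 10/7·R3
  [ 1  -3     0      0  |      1 ]
  [ 0   1  8/21    2/7  |  13/21 ]
  [ 0   0     1   9/19  |  11/38 ]
  [ 0   0     0  -2/19  |   3/19 ]
R4 ← -19/2·R4
  [ 1  -3     0     0  |      1 ]
  [ 0   1  8/21   2/7  |  13/21 ]
  [ 0   0     1  9/19  |  11/38 ]
  [ 0   0     0     1  |   -3/2 ]
R3 ← R3 − 9/19·R4
  [ 1  -3     0    0  |      1 ]
  [ 0   1  8/21  2/7  |  13/21 ]
  [ 0   0     1    0  |      1 ]
  [ 0   0     0    1  |   -3/2 ]
R2 ← R2 − 2/7·R4
  [ 1  -3     0  0  |      1 ]
  [ 0   1  8/21  0  |  22/21 ]
  [ 0   0     1  0  |      1 ]
  [ 0   0     0  1  |   -3/2 ]
R2 ← R2 − 8/21·R3
  [ 1  -3  0  0  |     1 ]
  [ 0   1  0  0  |   2/3 ]
  [ 0   0  1  0  |     1 ]
  [ 0   0  0  1  |  -3/2 ]
R1 ← R1 + 3·R2
  [ 1  0  0  0  |     3 ]
  [ 0  1  0  0  |   2/3 ]
  [ 0  0  1  0  |     1 ]
  [ 0  0  0  1  |  -3/2 ]
Reading off the last column: u = 3, v = 2/3, w = 1, t = -3/2.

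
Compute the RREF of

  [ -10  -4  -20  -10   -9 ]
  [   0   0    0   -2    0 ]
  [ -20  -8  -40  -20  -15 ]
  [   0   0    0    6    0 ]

r1 -> -1/10·r1
  [   1  2/5    2    1  9/10 ]
  [   0    0    0   -2     0 ]
  [ -20   -8  -40  -20   -15 ]
  [   0    0    0    6     0 ]
r3 -> r3 + 20·r1
  [ 1  2/5  2   1  9/10 ]
  [ 0    0  0  -2     0 ]
  [ 0    0  0   0     3 ]
  [ 0    0  0   6     0 ]
r2 -> -1/2·r2
  [ 1  2/5  2  1  9/10 ]
  [ 0    0  0  1     0 ]
  [ 0    0  0  0     3 ]
  [ 0    0  0  6     0 ]
r4 -> r4 − 6·r2
  [ 1  2/5  2  1  9/10 ]
  [ 0    0  0  1     0 ]
  [ 0    0  0  0     3 ]
  [ 0    0  0  0     0 ]
r3 -> 1/3·r3
  [ 1  2/5  2  1  9/10 ]
  [ 0    0  0  1     0 ]
  [ 0    0  0  0     1 ]
  [ 0    0  0  0     0 ]
r1 -> r1 − 9/10·r3
  [ 1  2/5  2  1  0 ]
  [ 0    0  0  1  0 ]
  [ 0    0  0  0  1 ]
  [ 0    0  0  0  0 ]
r1 -> r1 − r2
  [ 1  2/5  2  0  0 ]
  [ 0    0  0  1  0 ]
  [ 0    0  0  0  1 ]
  [ 0    0  0  0  0 ]

[[1, 2/5, 2, 0, 0], [0, 0, 0, 1, 0], [0, 0, 0, 0, 1], [0, 0, 0, 0, 0]]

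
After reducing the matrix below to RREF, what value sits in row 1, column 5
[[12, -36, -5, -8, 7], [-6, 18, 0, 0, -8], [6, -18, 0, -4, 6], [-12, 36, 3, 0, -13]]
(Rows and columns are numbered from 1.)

R1 := 1/12·R1
  [   1   -3  -5/12  -2/3  7/12 ]
  [  -6   18      0     0    -8 ]
  [   6  -18      0    -4     6 ]
  [ -12   36      3     0   -13 ]
R2 := R2 + 6·R1
  [   1   -3  -5/12  -2/3  7/12 ]
  [   0    0   -5/2    -4  -9/2 ]
  [   6  -18      0    -4     6 ]
  [ -12   36      3     0   -13 ]
R3 := R3 − 6·R1
  [   1  -3  -5/12  -2/3  7/12 ]
  [   0   0   -5/2    -4  -9/2 ]
  [   0   0    5/2     0   5/2 ]
  [ -12  36      3     0   -13 ]
R4 := R4 + 12·R1
  [ 1  -3  -5/12  -2/3  7/12 ]
  [ 0   0   -5/2    -4  -9/2 ]
  [ 0   0    5/2     0   5/2 ]
  [ 0   0     -2    -8    -6 ]
R2 := -2/5·R2
  [ 1  -3  -5/12  -2/3  7/12 ]
  [ 0   0      1   8/5   9/5 ]
  [ 0   0    5/2     0   5/2 ]
  [ 0   0     -2    -8    -6 ]
R3 := R3 − 5/2·R2
  [ 1  -3  -5/12  -2/3  7/12 ]
  [ 0   0      1   8/5   9/5 ]
  [ 0   0      0    -4    -2 ]
  [ 0   0     -2    -8    -6 ]
R4 := R4 + 2·R2
  [ 1  -3  -5/12   -2/3   7/12 ]
  [ 0   0      1    8/5    9/5 ]
  [ 0   0      0     -4     -2 ]
  [ 0   0      0  -24/5  -12/5 ]
R3 := -1/4·R3
  [ 1  -3  -5/12   -2/3   7/12 ]
  [ 0   0      1    8/5    9/5 ]
  [ 0   0      0      1    1/2 ]
  [ 0   0      0  -24/5  -12/5 ]
R4 := R4 + 24/5·R3
  [ 1  -3  -5/12  -2/3  7/12 ]
  [ 0   0      1   8/5   9/5 ]
  [ 0   0      0     1   1/2 ]
  [ 0   0      0     0     0 ]
R2 := R2 − 8/5·R3
  [ 1  -3  -5/12  -2/3  7/12 ]
  [ 0   0      1     0     1 ]
  [ 0   0      0     1   1/2 ]
  [ 0   0      0     0     0 ]
R1 := R1 + 2/3·R3
  [ 1  -3  -5/12  0  11/12 ]
  [ 0   0      1  0      1 ]
  [ 0   0      0  1    1/2 ]
  [ 0   0      0  0      0 ]
R1 := R1 + 5/12·R2
  [ 1  -3  0  0  4/3 ]
  [ 0   0  1  0    1 ]
  [ 0   0  0  1  1/2 ]
  [ 0   0  0  0    0 ]

4/3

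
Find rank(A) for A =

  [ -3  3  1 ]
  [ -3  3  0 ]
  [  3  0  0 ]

R1 → -1/3·R1
  [  1  -1  -1/3 ]
  [ -3   3     0 ]
  [  3   0     0 ]
R2 → R2 + 3·R1
  [ 1  -1  -1/3 ]
  [ 0   0    -1 ]
  [ 3   0     0 ]
R3 → R3 − 3·R1
  [ 1  -1  -1/3 ]
  [ 0   0    -1 ]
  [ 0   3     1 ]
R2 <-> R3
  [ 1  -1  -1/3 ]
  [ 0   3     1 ]
  [ 0   0    -1 ]
R2 → 1/3·R2
  [ 1  -1  -1/3 ]
  [ 0   1   1/3 ]
  [ 0   0    -1 ]
R3 → -1·R3
  [ 1  -1  -1/3 ]
  [ 0   1   1/3 ]
  [ 0   0     1 ]
R2 → R2 − 1/3·R3
  [ 1  -1  -1/3 ]
  [ 0   1     0 ]
  [ 0   0     1 ]
R1 → R1 + 1/3·R3
  [ 1  -1  0 ]
  [ 0   1  0 ]
  [ 0   0  1 ]
R1 → R1 + R2
  [ 1  0  0 ]
  [ 0  1  0 ]
  [ 0  0  1 ]
The reduced form has 3 nonzero rows.

rank = 3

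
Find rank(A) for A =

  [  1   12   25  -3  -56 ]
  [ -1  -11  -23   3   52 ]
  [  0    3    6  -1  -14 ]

Add r1 to r2.
Subtract 3 times r2 from r3.
Multiply r3 by -1.
Add 3 times r3 to r1.
Subtract 12 times r2 from r1.
The reduced form has 3 nonzero rows.

rank = 3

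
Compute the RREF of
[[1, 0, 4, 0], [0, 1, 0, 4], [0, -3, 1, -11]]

Add 3 times R2 to R3.
  [ 1  0  4  0 ]
  [ 0  1  0  4 ]
  [ 0  0  1  1 ]
Subtract 4 times R3 from R1.
  [ 1  0  0  -4 ]
  [ 0  1  0   4 ]
  [ 0  0  1   1 ]

[[1, 0, 0, -4], [0, 1, 0, 4], [0, 0, 1, 1]]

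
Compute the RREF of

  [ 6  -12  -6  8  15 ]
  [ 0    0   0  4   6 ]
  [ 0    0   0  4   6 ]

ρ1 -> 1/6·ρ1
  [ 1  -2  -1  4/3  5/2 ]
  [ 0   0   0    4    6 ]
  [ 0   0   0    4    6 ]
ρ2 -> 1/4·ρ2
  [ 1  -2  -1  4/3  5/2 ]
  [ 0   0   0    1  3/2 ]
  [ 0   0   0    4    6 ]
ρ3 -> ρ3 − 4·ρ2
  [ 1  -2  -1  4/3  5/2 ]
  [ 0   0   0    1  3/2 ]
  [ 0   0   0    0    0 ]
ρ1 -> ρ1 − 4/3·ρ2
  [ 1  -2  -1  0  1/2 ]
  [ 0   0   0  1  3/2 ]
  [ 0   0   0  0    0 ]

[[1, -2, -1, 0, 1/2], [0, 0, 0, 1, 3/2], [0, 0, 0, 0, 0]]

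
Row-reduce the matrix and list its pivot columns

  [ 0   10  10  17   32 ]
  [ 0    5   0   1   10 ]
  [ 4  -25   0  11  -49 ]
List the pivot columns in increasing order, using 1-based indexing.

1, 2, 3

r1 ↔ r3
  [ 4  -25   0  11  -49 ]
  [ 0    5   0   1   10 ]
  [ 0   10  10  17   32 ]
r1 -> 1/4·r1
  [ 1  -25/4   0  11/4  -49/4 ]
  [ 0      5   0     1     10 ]
  [ 0     10  10    17     32 ]
r2 -> 1/5·r2
  [ 1  -25/4   0  11/4  -49/4 ]
  [ 0      1   0   1/5      2 ]
  [ 0     10  10    17     32 ]
r3 -> r3 − 10·r2
  [ 1  -25/4   0  11/4  -49/4 ]
  [ 0      1   0   1/5      2 ]
  [ 0      0  10    15     12 ]
r3 -> 1/10·r3
  [ 1  -25/4  0  11/4  -49/4 ]
  [ 0      1  0   1/5      2 ]
  [ 0      0  1   3/2    6/5 ]
r1 -> r1 + 25/4·r2
  [ 1  0  0    4  1/4 ]
  [ 0  1  0  1/5    2 ]
  [ 0  0  1  3/2  6/5 ]
Pivot columns are the columns containing a leading 1.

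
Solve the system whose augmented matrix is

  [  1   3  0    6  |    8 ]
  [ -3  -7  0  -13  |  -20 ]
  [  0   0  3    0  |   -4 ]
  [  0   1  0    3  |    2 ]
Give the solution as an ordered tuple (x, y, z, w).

r2 -> r2 + 3·r1
  [ 1  3  0  6  |   8 ]
  [ 0  2  0  5  |   4 ]
  [ 0  0  3  0  |  -4 ]
  [ 0  1  0  3  |   2 ]
r2 -> 1/2·r2
  [ 1  3  0    6  |   8 ]
  [ 0  1  0  5/2  |   2 ]
  [ 0  0  3    0  |  -4 ]
  [ 0  1  0    3  |   2 ]
r4 -> r4 − r2
  [ 1  3  0    6  |   8 ]
  [ 0  1  0  5/2  |   2 ]
  [ 0  0  3    0  |  -4 ]
  [ 0  0  0  1/2  |   0 ]
r3 -> 1/3·r3
  [ 1  3  0    6  |     8 ]
  [ 0  1  0  5/2  |     2 ]
  [ 0  0  1    0  |  -4/3 ]
  [ 0  0  0  1/2  |     0 ]
r4 -> 2·r4
  [ 1  3  0    6  |     8 ]
  [ 0  1  0  5/2  |     2 ]
  [ 0  0  1    0  |  -4/3 ]
  [ 0  0  0    1  |     0 ]
r2 -> r2 − 5/2·r4
  [ 1  3  0  6  |     8 ]
  [ 0  1  0  0  |     2 ]
  [ 0  0  1  0  |  -4/3 ]
  [ 0  0  0  1  |     0 ]
r1 -> r1 − 6·r4
  [ 1  3  0  0  |     8 ]
  [ 0  1  0  0  |     2 ]
  [ 0  0  1  0  |  -4/3 ]
  [ 0  0  0  1  |     0 ]
r1 -> r1 − 3·r2
  [ 1  0  0  0  |     2 ]
  [ 0  1  0  0  |     2 ]
  [ 0  0  1  0  |  -4/3 ]
  [ 0  0  0  1  |     0 ]
Reading off the last column: x = 2, y = 2, z = -4/3, w = 0.

(2, 2, -4/3, 0)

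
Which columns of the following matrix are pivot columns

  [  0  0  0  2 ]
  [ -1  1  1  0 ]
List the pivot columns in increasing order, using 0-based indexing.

ρ1 ↔ ρ2
  [ -1  1  1  0 ]
  [  0  0  0  2 ]
ρ1 -> -1·ρ1
  [ 1  -1  -1  0 ]
  [ 0   0   0  2 ]
ρ2 -> 1/2·ρ2
  [ 1  -1  -1  0 ]
  [ 0   0   0  1 ]
Pivot columns are the columns containing a leading 1.

0, 3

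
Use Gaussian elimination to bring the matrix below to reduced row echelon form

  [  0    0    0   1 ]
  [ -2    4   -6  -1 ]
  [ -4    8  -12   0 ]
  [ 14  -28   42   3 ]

[[1, -2, 3, 0], [0, 0, 0, 1], [0, 0, 0, 0], [0, 0, 0, 0]]

R1 ↔ R2
  [ -2    4   -6  -1 ]
  [  0    0    0   1 ]
  [ -4    8  -12   0 ]
  [ 14  -28   42   3 ]
R1 := -1/2·R1
  [  1   -2    3  1/2 ]
  [  0    0    0    1 ]
  [ -4    8  -12    0 ]
  [ 14  -28   42    3 ]
R3 := R3 + 4·R1
  [  1   -2   3  1/2 ]
  [  0    0   0    1 ]
  [  0    0   0    2 ]
  [ 14  -28  42    3 ]
R4 := R4 − 14·R1
  [ 1  -2  3  1/2 ]
  [ 0   0  0    1 ]
  [ 0   0  0    2 ]
  [ 0   0  0   -4 ]
R3 := R3 − 2·R2
  [ 1  -2  3  1/2 ]
  [ 0   0  0    1 ]
  [ 0   0  0    0 ]
  [ 0   0  0   -4 ]
R4 := R4 + 4·R2
  [ 1  -2  3  1/2 ]
  [ 0   0  0    1 ]
  [ 0   0  0    0 ]
  [ 0   0  0    0 ]
R1 := R1 − 1/2·R2
  [ 1  -2  3  0 ]
  [ 0   0  0  1 ]
  [ 0   0  0  0 ]
  [ 0   0  0  0 ]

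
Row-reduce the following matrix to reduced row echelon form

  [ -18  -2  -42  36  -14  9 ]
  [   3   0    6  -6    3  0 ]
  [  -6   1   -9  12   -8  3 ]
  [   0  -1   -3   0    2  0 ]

R1 := -1/18·R1
R2 := R2 − 3·R1
R3 := R3 + 6·R1
R2 := -3·R2
R3 := R3 − 5/3·R2
R4 := R4 + R2
R3 := 2/15·R3
R4 := R4 + 9/2·R3
R2 := R2 + 9/2·R3
R1 := R1 + 1/2·R3
R1 := R1 − 1/9·R2

[[1, 0, 2, -2, 1, 0], [0, 1, 3, 0, -2, 0], [0, 0, 0, 0, 0, 1], [0, 0, 0, 0, 0, 0]]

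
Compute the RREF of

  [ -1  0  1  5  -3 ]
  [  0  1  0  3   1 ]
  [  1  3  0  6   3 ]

Multiply R1 by -1.
Subtract R1 from R3.
Subtract 3 times R2 from R3.
Add R3 to R1.

[[1, 0, 0, -3, 0], [0, 1, 0, 3, 1], [0, 0, 1, 2, -3]]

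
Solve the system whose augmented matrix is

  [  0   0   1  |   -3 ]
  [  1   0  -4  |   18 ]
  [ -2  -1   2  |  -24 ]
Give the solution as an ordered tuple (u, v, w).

(6, 6, -3)

R1 ↔ R2
  [  1   0  -4  |   18 ]
  [  0   0   1  |   -3 ]
  [ -2  -1   2  |  -24 ]
R3 := R3 + 2·R1
  [ 1   0  -4  |  18 ]
  [ 0   0   1  |  -3 ]
  [ 0  -1  -6  |  12 ]
R2 ↔ R3
  [ 1   0  -4  |  18 ]
  [ 0  -1  -6  |  12 ]
  [ 0   0   1  |  -3 ]
R2 := -1·R2
  [ 1  0  -4  |   18 ]
  [ 0  1   6  |  -12 ]
  [ 0  0   1  |   -3 ]
R2 := R2 − 6·R3
  [ 1  0  -4  |  18 ]
  [ 0  1   0  |   6 ]
  [ 0  0   1  |  -3 ]
R1 := R1 + 4·R3
  [ 1  0  0  |   6 ]
  [ 0  1  0  |   6 ]
  [ 0  0  1  |  -3 ]
Reading off the last column: u = 6, v = 6, w = -3.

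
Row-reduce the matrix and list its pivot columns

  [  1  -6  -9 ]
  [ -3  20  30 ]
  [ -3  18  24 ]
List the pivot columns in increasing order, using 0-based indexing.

r2 ← r2 + 3·r1
r3 ← r3 + 3·r1
r2 ← 1/2·r2
r3 ← -1/3·r3
r2 ← r2 − 3/2·r3
r1 ← r1 + 9·r3
r1 ← r1 + 6·r2
Pivot columns are the columns containing a leading 1.

0, 1, 2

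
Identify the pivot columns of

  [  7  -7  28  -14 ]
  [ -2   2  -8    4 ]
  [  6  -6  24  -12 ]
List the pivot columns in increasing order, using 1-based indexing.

R1 := 1/7·R1
R2 := R2 + 2·R1
R3 := R3 − 6·R1
Pivot columns are the columns containing a leading 1.

1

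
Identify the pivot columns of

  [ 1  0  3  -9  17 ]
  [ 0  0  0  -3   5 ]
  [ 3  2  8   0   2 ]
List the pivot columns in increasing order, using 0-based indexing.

0, 1, 3

R3 := R3 − 3·R1
  [ 1  0   3  -9   17 ]
  [ 0  0   0  -3    5 ]
  [ 0  2  -1  27  -49 ]
R2 <=> R3
  [ 1  0   3  -9   17 ]
  [ 0  2  -1  27  -49 ]
  [ 0  0   0  -3    5 ]
R2 := 1/2·R2
  [ 1  0     3    -9     17 ]
  [ 0  1  -1/2  27/2  -49/2 ]
  [ 0  0     0    -3      5 ]
R3 := -1/3·R3
  [ 1  0     3    -9     17 ]
  [ 0  1  -1/2  27/2  -49/2 ]
  [ 0  0     0     1   -5/3 ]
R2 := R2 − 27/2·R3
  [ 1  0     3  -9    17 ]
  [ 0  1  -1/2   0    -2 ]
  [ 0  0     0   1  -5/3 ]
R1 := R1 + 9·R3
  [ 1  0     3  0     2 ]
  [ 0  1  -1/2  0    -2 ]
  [ 0  0     0  1  -5/3 ]
Pivot columns are the columns containing a leading 1.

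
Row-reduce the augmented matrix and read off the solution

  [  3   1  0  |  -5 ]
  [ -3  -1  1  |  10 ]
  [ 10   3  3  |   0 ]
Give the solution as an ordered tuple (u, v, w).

Multiply r1 by 1/3.
Add 3 times r1 to r2.
Subtract 10 times r1 from r3.
Swap r2 and r3.
Multiply r2 by -3.
Add 9 times r3 to r2.
Subtract 1/3 times r2 from r1.
Reading off the last column: u = 0, v = -5, w = 5.

(0, -5, 5)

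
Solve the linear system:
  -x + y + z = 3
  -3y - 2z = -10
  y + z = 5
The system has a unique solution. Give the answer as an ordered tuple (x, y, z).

(2, 0, 5)

Form the augmented matrix and row-reduce:
  [ -1   1   1  |    3 ]
  [  0  -3  -2  |  -10 ]
  [  0   1   1  |    5 ]
Multiply R1 by -1.
Multiply R2 by -1/3.
Subtract R2 from R3.
Multiply R3 by 3.
Subtract 2/3 times R3 from R2.
Add R3 to R1.
Add R2 to R1.
Reading off the last column: x = 2, y = 0, z = 5.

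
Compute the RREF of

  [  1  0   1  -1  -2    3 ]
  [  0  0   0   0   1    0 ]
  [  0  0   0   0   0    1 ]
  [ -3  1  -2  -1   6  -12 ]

Add 3 times r1 to r4.
  [ 1  0  1  -1  -2   3 ]
  [ 0  0  0   0   1   0 ]
  [ 0  0  0   0   0   1 ]
  [ 0  1  1  -4   0  -3 ]
Swap r2 and r4.
  [ 1  0  1  -1  -2   3 ]
  [ 0  1  1  -4   0  -3 ]
  [ 0  0  0   0   0   1 ]
  [ 0  0  0   0   1   0 ]
Swap r3 and r4.
  [ 1  0  1  -1  -2   3 ]
  [ 0  1  1  -4   0  -3 ]
  [ 0  0  0   0   1   0 ]
  [ 0  0  0   0   0   1 ]
Add 3 times r4 to r2.
  [ 1  0  1  -1  -2  3 ]
  [ 0  1  1  -4   0  0 ]
  [ 0  0  0   0   1  0 ]
  [ 0  0  0   0   0  1 ]
Subtract 3 times r4 from r1.
  [ 1  0  1  -1  -2  0 ]
  [ 0  1  1  -4   0  0 ]
  [ 0  0  0   0   1  0 ]
  [ 0  0  0   0   0  1 ]
Add 2 times r3 to r1.
  [ 1  0  1  -1  0  0 ]
  [ 0  1  1  -4  0  0 ]
  [ 0  0  0   0  1  0 ]
  [ 0  0  0   0  0  1 ]

[[1, 0, 1, -1, 0, 0], [0, 1, 1, -4, 0, 0], [0, 0, 0, 0, 1, 0], [0, 0, 0, 0, 0, 1]]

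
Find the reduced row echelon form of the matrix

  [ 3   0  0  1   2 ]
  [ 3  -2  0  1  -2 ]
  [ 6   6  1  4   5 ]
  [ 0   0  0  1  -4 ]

r1 -> 1/3·r1
  [ 1   0  0  1/3  2/3 ]
  [ 3  -2  0    1   -2 ]
  [ 6   6  1    4    5 ]
  [ 0   0  0    1   -4 ]
r2 -> r2 − 3·r1
  [ 1   0  0  1/3  2/3 ]
  [ 0  -2  0    0   -4 ]
  [ 6   6  1    4    5 ]
  [ 0   0  0    1   -4 ]
r3 -> r3 − 6·r1
  [ 1   0  0  1/3  2/3 ]
  [ 0  -2  0    0   -4 ]
  [ 0   6  1    2    1 ]
  [ 0   0  0    1   -4 ]
r2 -> -1/2·r2
  [ 1  0  0  1/3  2/3 ]
  [ 0  1  0    0    2 ]
  [ 0  6  1    2    1 ]
  [ 0  0  0    1   -4 ]
r3 -> r3 − 6·r2
  [ 1  0  0  1/3  2/3 ]
  [ 0  1  0    0    2 ]
  [ 0  0  1    2  -11 ]
  [ 0  0  0    1   -4 ]
r3 -> r3 − 2·r4
  [ 1  0  0  1/3  2/3 ]
  [ 0  1  0    0    2 ]
  [ 0  0  1    0   -3 ]
  [ 0  0  0    1   -4 ]
r1 -> r1 − 1/3·r4
  [ 1  0  0  0   2 ]
  [ 0  1  0  0   2 ]
  [ 0  0  1  0  -3 ]
  [ 0  0  0  1  -4 ]

[[1, 0, 0, 0, 2], [0, 1, 0, 0, 2], [0, 0, 1, 0, -3], [0, 0, 0, 1, -4]]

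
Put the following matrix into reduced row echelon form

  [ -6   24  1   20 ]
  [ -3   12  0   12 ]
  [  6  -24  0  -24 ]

R1 → -1/6·R1
  [  1   -4  -1/6  -10/3 ]
  [ -3   12     0     12 ]
  [  6  -24     0    -24 ]
R2 → R2 + 3·R1
  [ 1   -4  -1/6  -10/3 ]
  [ 0    0  -1/2      2 ]
  [ 6  -24     0    -24 ]
R3 → R3 − 6·R1
  [ 1  -4  -1/6  -10/3 ]
  [ 0   0  -1/2      2 ]
  [ 0   0     1     -4 ]
R2 → -2·R2
  [ 1  -4  -1/6  -10/3 ]
  [ 0   0     1     -4 ]
  [ 0   0     1     -4 ]
R3 → R3 − R2
  [ 1  -4  -1/6  -10/3 ]
  [ 0   0     1     -4 ]
  [ 0   0     0      0 ]
R1 → R1 + 1/6·R2
  [ 1  -4  0  -4 ]
  [ 0   0  1  -4 ]
  [ 0   0  0   0 ]

[[1, -4, 0, -4], [0, 0, 1, -4], [0, 0, 0, 0]]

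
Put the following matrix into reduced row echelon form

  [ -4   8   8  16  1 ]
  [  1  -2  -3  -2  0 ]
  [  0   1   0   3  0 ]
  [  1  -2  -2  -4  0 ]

Multiply ρ1 by -1/4.
  [ 1  -2  -2  -4  -1/4 ]
  [ 1  -2  -3  -2     0 ]
  [ 0   1   0   3     0 ]
  [ 1  -2  -2  -4     0 ]
Subtract ρ1 from ρ2.
  [ 1  -2  -2  -4  -1/4 ]
  [ 0   0  -1   2   1/4 ]
  [ 0   1   0   3     0 ]
  [ 1  -2  -2  -4     0 ]
Subtract ρ1 from ρ4.
  [ 1  -2  -2  -4  -1/4 ]
  [ 0   0  -1   2   1/4 ]
  [ 0   1   0   3     0 ]
  [ 0   0   0   0   1/4 ]
Swap ρ2 and ρ3.
  [ 1  -2  -2  -4  -1/4 ]
  [ 0   1   0   3     0 ]
  [ 0   0  -1   2   1/4 ]
  [ 0   0   0   0   1/4 ]
Multiply ρ3 by -1.
  [ 1  -2  -2  -4  -1/4 ]
  [ 0   1   0   3     0 ]
  [ 0   0   1  -2  -1/4 ]
  [ 0   0   0   0   1/4 ]
Multiply ρ4 by 4.
  [ 1  -2  -2  -4  -1/4 ]
  [ 0   1   0   3     0 ]
  [ 0   0   1  -2  -1/4 ]
  [ 0   0   0   0     1 ]
Add 1/4 times ρ4 to ρ3.
  [ 1  -2  -2  -4  -1/4 ]
  [ 0   1   0   3     0 ]
  [ 0   0   1  -2     0 ]
  [ 0   0   0   0     1 ]
Add 1/4 times ρ4 to ρ1.
  [ 1  -2  -2  -4  0 ]
  [ 0   1   0   3  0 ]
  [ 0   0   1  -2  0 ]
  [ 0   0   0   0  1 ]
Add 2 times ρ3 to ρ1.
  [ 1  -2  0  -8  0 ]
  [ 0   1  0   3  0 ]
  [ 0   0  1  -2  0 ]
  [ 0   0  0   0  1 ]
Add 2 times ρ2 to ρ1.
  [ 1  0  0  -2  0 ]
  [ 0  1  0   3  0 ]
  [ 0  0  1  -2  0 ]
  [ 0  0  0   0  1 ]

[[1, 0, 0, -2, 0], [0, 1, 0, 3, 0], [0, 0, 1, -2, 0], [0, 0, 0, 0, 1]]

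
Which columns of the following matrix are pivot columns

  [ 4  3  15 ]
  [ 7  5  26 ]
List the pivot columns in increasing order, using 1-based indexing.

R1 -> 1/4·R1
  [ 1  3/4  15/4 ]
  [ 7    5    26 ]
R2 -> R2 − 7·R1
  [ 1   3/4  15/4 ]
  [ 0  -1/4  -1/4 ]
R2 -> -4·R2
  [ 1  3/4  15/4 ]
  [ 0    1     1 ]
R1 -> R1 − 3/4·R2
  [ 1  0  3 ]
  [ 0  1  1 ]
Pivot columns are the columns containing a leading 1.

1, 2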